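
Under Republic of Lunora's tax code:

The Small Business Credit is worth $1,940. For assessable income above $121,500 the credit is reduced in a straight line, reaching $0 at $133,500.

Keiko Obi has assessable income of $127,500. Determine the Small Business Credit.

$970

Small Business Credit: $127,500 is $6,000 into a $12,000 phase-out range, leaving 6,000/12,000 of the credit: $1,940 × 6,000/12,000 = $970.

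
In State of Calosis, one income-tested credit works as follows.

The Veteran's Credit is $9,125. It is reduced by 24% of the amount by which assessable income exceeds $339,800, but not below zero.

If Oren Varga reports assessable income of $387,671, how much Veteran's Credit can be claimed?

$0

Veteran's Credit: 24% of the $47,871 excess over $339,800 is $11,489.04 ≥ base, so the credit is $0.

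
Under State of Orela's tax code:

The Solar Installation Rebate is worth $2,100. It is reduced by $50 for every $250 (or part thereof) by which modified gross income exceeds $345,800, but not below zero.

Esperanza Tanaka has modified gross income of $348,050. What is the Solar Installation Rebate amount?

Solar Installation Rebate: income exceeds $345,800 by $2,250, which is 9 full-or-partial $250 increments; reduction = 9 × $50 = $450, leaving $1,650.

$1,650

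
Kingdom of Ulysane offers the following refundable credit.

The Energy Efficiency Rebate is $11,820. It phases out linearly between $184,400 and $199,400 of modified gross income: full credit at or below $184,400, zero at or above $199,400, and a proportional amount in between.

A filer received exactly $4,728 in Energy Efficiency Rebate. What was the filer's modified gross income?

$193,400

$4,728 is 4,728/11,820 of the full $11,820, so 7,092/11,820 of the $15,000 range has been used: income = $184,400 + $15,000 × 7,092/11,820 = $193,400.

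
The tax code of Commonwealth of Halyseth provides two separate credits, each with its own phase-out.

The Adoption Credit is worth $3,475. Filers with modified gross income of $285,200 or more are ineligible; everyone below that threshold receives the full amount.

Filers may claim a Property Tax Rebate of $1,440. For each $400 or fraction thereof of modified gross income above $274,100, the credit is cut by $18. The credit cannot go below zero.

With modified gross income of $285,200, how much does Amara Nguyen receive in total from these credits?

Adoption Credit: $285,200 meets or exceeds the $285,200 cutoff, so the credit is $0.
Property Tax Rebate: income exceeds $274,100 by $11,100, which is 28 full-or-partial $400 increments; reduction = 28 × $18 = $504, leaving $936.
Total: $0 + $936 = $936.

$936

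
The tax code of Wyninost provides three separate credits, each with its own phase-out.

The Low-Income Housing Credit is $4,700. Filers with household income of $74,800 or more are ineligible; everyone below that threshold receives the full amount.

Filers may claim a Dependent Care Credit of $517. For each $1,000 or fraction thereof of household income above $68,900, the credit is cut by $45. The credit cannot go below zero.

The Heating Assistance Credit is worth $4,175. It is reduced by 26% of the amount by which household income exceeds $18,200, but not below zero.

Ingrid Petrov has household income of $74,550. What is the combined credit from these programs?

$4,947

Low-Income Housing Credit: $74,550 is below the $74,800 cutoff, so the full $4,700 applies.
Dependent Care Credit: income exceeds $68,900 by $5,650, which is 6 full-or-partial $1,000 increments; reduction = 6 × $45 = $270, leaving $247.
Heating Assistance Credit: 26% of the $56,350 excess over $18,200 is $14,651 ≥ base, so the credit is $0.
Total: $4,700 + $247 + $0 = $4,947.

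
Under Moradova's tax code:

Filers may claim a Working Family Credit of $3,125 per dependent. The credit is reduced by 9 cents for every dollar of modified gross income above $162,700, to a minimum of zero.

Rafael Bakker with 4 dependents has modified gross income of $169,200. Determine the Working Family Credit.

Working Family Credit: base = 4 × $3,125 = $12,500. 9% of the $6,500 excess over $162,700 is $585; credit = $12,500 − $585 = $11,915.

$11,915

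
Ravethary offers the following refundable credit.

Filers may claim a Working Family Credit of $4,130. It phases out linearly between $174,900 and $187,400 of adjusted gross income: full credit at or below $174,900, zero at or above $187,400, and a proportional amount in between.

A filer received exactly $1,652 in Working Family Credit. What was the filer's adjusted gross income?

$182,400

$1,652 is 1,652/4,130 of the full $4,130, so 2,478/4,130 of the $12,500 range has been used: income = $174,900 + $12,500 × 2,478/4,130 = $182,400.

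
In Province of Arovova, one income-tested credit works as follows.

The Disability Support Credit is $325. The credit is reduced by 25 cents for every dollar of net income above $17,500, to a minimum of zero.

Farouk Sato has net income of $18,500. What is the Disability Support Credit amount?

Disability Support Credit: 25% of the $1,000 excess over $17,500 is $250; credit = $325 − $250 = $75.

$75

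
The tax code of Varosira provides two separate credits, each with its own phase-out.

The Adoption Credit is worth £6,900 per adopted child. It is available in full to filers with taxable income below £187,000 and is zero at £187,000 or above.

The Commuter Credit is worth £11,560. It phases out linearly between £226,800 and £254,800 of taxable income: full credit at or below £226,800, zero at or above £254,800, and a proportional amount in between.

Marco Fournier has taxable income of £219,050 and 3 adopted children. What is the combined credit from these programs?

£11,560

Adoption Credit: base = 3 × £6,900 = £20,700. £219,050 meets or exceeds the £187,000 cutoff, so the credit is £0.
Commuter Credit: £219,050 is at or below the £226,800 threshold, so the full £11,560 applies.
Total: £0 + £11,560 = £11,560.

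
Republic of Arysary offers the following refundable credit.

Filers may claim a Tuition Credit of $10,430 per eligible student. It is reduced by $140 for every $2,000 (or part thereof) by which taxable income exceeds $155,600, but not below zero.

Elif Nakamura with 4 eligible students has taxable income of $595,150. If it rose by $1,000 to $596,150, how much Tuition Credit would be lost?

At $595,150 — base = 4 × $10,430 = $41,720. income exceeds $155,600 by $439,550, which is 220 full-or-partial $2,000 increments; reduction = 220 × $140 = $30,800, leaving $10,920.
At $596,150 — base = 4 × $10,430 = $41,720. income exceeds $155,600 by $440,550, which is 221 full-or-partial $2,000 increments; reduction = 221 × $140 = $30,940, leaving $10,780.
Lost: $10,920 − $10,780 = $140.

$140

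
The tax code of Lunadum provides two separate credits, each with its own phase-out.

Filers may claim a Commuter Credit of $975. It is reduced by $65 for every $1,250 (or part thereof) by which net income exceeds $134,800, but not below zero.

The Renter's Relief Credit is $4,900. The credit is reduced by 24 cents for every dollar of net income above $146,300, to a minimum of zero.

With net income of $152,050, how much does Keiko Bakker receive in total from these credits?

Commuter Credit: income exceeds $134,800 by $17,250, which is 14 full-or-partial $1,250 increments; reduction = 14 × $65 = $910, leaving $65.
Renter's Relief Credit: 24% of the $5,750 excess over $146,300 is $1,380; credit = $4,900 − $1,380 = $3,520.
Total: $65 + $3,520 = $3,585.

$3,585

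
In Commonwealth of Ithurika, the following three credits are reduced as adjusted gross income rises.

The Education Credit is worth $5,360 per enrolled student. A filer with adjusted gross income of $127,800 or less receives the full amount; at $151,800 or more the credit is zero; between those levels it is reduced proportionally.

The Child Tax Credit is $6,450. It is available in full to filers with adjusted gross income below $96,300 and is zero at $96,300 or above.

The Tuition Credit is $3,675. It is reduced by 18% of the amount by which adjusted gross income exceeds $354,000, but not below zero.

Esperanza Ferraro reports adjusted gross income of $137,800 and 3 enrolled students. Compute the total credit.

Education Credit: base = 3 × $5,360 = $16,080. $137,800 is $10,000 into a $24,000 phase-out range, leaving 14,000/24,000 of the credit: $16,080 × 14,000/24,000 = $9,380.
Child Tax Credit: $137,800 meets or exceeds the $96,300 cutoff, so the credit is $0.
Tuition Credit: $137,800 is at or below the $354,000 threshold, so the full $3,675 applies.
Total: $9,380 + $0 + $3,675 = $13,055.

$13,055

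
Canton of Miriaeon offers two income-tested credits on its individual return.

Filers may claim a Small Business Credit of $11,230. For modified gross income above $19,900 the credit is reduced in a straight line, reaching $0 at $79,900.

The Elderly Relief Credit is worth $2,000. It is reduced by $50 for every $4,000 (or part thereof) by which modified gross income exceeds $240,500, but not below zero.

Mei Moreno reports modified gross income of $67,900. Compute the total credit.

Small Business Credit: $67,900 is $48,000 into a $60,000 phase-out range, leaving 12,000/60,000 of the credit: $11,230 × 12,000/60,000 = $2,246.
Elderly Relief Credit: $67,900 is at or below the $240,500 threshold, so the full $2,000 applies.
Total: $2,246 + $2,000 = $4,246.

$4,246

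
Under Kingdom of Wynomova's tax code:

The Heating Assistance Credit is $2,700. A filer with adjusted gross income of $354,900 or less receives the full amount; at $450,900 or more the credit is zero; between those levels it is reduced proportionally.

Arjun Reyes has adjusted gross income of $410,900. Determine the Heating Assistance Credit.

$1,125

Heating Assistance Credit: $410,900 is $56,000 into a $96,000 phase-out range, leaving 40,000/96,000 of the credit: $2,700 × 40,000/96,000 = $1,125.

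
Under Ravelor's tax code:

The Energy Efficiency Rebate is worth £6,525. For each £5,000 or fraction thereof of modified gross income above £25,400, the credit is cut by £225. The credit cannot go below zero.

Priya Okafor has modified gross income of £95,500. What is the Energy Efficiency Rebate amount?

Energy Efficiency Rebate: income exceeds £25,400 by £70,100, which is 15 full-or-partial £5,000 increments; reduction = 15 × £225 = £3,375, leaving £3,150.

£3,150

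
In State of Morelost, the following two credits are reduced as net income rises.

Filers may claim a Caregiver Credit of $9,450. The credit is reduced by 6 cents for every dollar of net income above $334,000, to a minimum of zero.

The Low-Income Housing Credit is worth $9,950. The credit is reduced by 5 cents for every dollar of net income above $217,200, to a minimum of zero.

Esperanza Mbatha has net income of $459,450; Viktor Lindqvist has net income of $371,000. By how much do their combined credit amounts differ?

Esperanza ($459,450): Caregiver Credit: 6% of the $125,450 excess over $334,000 is $7,527; credit = $9,450 − $7,527 = $1,923. Low-Income Housing Credit: 5% of the $242,250 excess over $217,200 is $12,112.50 ≥ base, so the credit is $0. total $1,923 + $0 = $1,923
Viktor ($371,000): Caregiver Credit: 6% of the $37,000 excess over $334,000 is $2,220; credit = $9,450 − $2,220 = $7,230. Low-Income Housing Credit: 5% of the $153,800 excess over $217,200 is $7,690; credit = $9,950 − $7,690 = $2,260. total $7,230 + $2,260 = $9,490
Difference: |$1,923 − $9,490| = $7,567.

$7,567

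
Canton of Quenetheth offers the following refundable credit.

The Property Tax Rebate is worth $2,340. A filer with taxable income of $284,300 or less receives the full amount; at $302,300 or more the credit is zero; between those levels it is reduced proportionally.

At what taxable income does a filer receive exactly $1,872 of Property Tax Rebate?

$1,872 is 1,872/2,340 of the full $2,340, so 468/2,340 of the $18,000 range has been used: income = $284,300 + $18,000 × 468/2,340 = $287,900.

$287,900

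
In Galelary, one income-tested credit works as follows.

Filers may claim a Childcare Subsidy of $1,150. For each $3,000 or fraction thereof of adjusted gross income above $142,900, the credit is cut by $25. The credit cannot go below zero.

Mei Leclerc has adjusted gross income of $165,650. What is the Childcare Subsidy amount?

$950

Childcare Subsidy: income exceeds $142,900 by $22,750, which is 8 full-or-partial $3,000 increments; reduction = 8 × $25 = $200, leaving $950.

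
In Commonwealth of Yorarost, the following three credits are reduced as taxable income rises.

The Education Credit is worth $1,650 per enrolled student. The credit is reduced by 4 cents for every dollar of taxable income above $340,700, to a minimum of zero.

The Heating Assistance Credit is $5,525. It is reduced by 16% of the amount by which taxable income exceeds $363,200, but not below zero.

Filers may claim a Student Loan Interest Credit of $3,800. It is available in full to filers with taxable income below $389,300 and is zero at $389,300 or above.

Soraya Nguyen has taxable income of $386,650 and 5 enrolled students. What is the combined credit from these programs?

$11,985

Education Credit: base = 5 × $1,650 = $8,250. 4% of the $45,950 excess over $340,700 is $1,838; credit = $8,250 − $1,838 = $6,412.
Heating Assistance Credit: 16% of the $23,450 excess over $363,200 is $3,752; credit = $5,525 − $3,752 = $1,773.
Student Loan Interest Credit: $386,650 is below the $389,300 cutoff, so the full $3,800 applies.
Total: $6,412 + $1,773 + $3,800 = $11,985.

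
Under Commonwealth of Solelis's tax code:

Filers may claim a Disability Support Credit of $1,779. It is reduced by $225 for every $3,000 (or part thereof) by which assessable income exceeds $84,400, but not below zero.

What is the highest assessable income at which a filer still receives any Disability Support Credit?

After 7 increments the reduction is 7 × $225 = $1,575, leaving $204; one more increment wipes it out. Increment 7 ends at excess 7 × $3,000 = $21,000, so the highest qualifying income is $84,400 + $21,000 = $105,400.

$105,400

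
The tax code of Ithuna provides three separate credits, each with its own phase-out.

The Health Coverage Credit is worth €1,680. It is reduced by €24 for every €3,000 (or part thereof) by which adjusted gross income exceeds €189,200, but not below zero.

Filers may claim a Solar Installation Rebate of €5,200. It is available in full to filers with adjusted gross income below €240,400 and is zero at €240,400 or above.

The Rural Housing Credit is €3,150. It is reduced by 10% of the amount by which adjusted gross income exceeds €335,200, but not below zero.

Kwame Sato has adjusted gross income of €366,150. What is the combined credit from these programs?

€319

Health Coverage Credit: income exceeds €189,200 by €176,950, which is 59 full-or-partial €3,000 increments; reduction = 59 × €24 = €1,416, leaving €264.
Solar Installation Rebate: €366,150 meets or exceeds the €240,400 cutoff, so the credit is €0.
Rural Housing Credit: 10% of the €30,950 excess over €335,200 is €3,095; credit = €3,150 − €3,095 = €55.
Total: €264 + €0 + €55 = €319.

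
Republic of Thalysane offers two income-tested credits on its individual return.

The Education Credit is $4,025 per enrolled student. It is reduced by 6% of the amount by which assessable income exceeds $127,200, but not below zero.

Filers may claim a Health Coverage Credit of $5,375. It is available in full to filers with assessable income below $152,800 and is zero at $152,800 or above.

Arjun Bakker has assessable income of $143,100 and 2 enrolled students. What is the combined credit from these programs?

Education Credit: base = 2 × $4,025 = $8,050. 6% of the $15,900 excess over $127,200 is $954; credit = $8,050 − $954 = $7,096.
Health Coverage Credit: $143,100 is below the $152,800 cutoff, so the full $5,375 applies.
Total: $7,096 + $5,375 = $12,471.

$12,471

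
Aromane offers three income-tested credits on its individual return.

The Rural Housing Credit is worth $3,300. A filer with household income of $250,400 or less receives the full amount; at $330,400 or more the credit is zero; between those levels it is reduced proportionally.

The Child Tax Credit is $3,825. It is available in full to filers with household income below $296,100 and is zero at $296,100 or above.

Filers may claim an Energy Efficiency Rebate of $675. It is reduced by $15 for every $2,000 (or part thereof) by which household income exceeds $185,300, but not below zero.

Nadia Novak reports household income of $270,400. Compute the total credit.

$6,330

Rural Housing Credit: $270,400 is $20,000 into a $80,000 phase-out range, leaving 60,000/80,000 of the credit: $3,300 × 60,000/80,000 = $2,475.
Child Tax Credit: $270,400 is below the $296,100 cutoff, so the full $3,825 applies.
Energy Efficiency Rebate: income exceeds $185,300 by $85,100, which is 43 full-or-partial $2,000 increments; reduction = 43 × $15 = $645, leaving $30.
Total: $2,475 + $3,825 + $30 = $6,330.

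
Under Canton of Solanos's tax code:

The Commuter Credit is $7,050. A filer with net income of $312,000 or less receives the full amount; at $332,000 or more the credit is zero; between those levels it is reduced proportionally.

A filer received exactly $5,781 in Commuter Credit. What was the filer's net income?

$315,600

$5,781 is 5,781/7,050 of the full $7,050, so 1,269/7,050 of the $20,000 range has been used: income = $312,000 + $20,000 × 1,269/7,050 = $315,600.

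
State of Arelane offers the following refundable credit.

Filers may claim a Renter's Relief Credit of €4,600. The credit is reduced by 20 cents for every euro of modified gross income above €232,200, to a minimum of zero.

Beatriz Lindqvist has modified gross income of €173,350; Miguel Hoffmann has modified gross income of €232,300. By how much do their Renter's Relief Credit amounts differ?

Beatriz (€173,350): Renter's Relief Credit: €173,350 is at or below the €232,200 threshold, so the full €4,600 applies.
Miguel (€232,300): Renter's Relief Credit: 20% of the €100 excess over €232,200 is €20; credit = €4,600 − €20 = €4,580.
Difference: |€4,600 − €4,580| = €20.

€20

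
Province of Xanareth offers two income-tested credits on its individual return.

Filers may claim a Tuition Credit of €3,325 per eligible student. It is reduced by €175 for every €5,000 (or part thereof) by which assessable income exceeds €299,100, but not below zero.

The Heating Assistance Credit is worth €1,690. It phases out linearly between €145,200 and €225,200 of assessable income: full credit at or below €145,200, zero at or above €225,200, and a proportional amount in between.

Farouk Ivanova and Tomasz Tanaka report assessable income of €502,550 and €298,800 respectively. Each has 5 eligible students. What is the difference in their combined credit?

€7,175

Farouk (€502,550): Tuition Credit: base = 5 × €3,325 = €16,625. income exceeds €299,100 by €203,450, which is 41 full-or-partial €5,000 increments; reduction = 41 × €175 = €7,175, leaving €9,450. Heating Assistance Credit: €502,550 is at or above €225,200, so the credit is €0. total €9,450 + €0 = €9,450
Tomasz (€298,800): Tuition Credit: base = 5 × €3,325 = €16,625. €298,800 is at or below the €299,100 threshold, so the full €16,625 applies. Heating Assistance Credit: €298,800 is at or above €225,200, so the credit is €0. total €16,625 + €0 = €16,625
Difference: |€9,450 − €16,625| = €7,175.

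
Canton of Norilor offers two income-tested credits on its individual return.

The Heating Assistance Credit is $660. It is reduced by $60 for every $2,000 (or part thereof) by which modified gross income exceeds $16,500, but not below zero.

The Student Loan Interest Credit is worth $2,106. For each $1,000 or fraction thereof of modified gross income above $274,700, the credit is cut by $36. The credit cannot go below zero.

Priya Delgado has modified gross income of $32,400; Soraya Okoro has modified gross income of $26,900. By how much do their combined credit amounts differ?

$120

Priya ($32,400): Heating Assistance Credit: income exceeds $16,500 by $15,900, which is 8 full-or-partial $2,000 increments; reduction = 8 × $60 = $480, leaving $180. Student Loan Interest Credit: $32,400 is at or below the $274,700 threshold, so the full $2,106 applies. total $180 + $2,106 = $2,286
Soraya ($26,900): Heating Assistance Credit: income exceeds $16,500 by $10,400, which is 6 full-or-partial $2,000 increments; reduction = 6 × $60 = $360, leaving $300. Student Loan Interest Credit: $26,900 is at or below the $274,700 threshold, so the full $2,106 applies. total $300 + $2,106 = $2,406
Difference: |$2,286 − $2,406| = $120.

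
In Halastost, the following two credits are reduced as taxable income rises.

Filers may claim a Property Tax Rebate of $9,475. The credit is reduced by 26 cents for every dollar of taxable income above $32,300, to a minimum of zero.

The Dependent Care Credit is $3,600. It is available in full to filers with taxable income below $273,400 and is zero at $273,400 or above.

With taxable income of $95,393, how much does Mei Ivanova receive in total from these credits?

Property Tax Rebate: 26% of the $63,093 excess over $32,300 is $16,404.18 ≥ base, so the credit is $0.
Dependent Care Credit: $95,393 is below the $273,400 cutoff, so the full $3,600 applies.
Total: $0 + $3,600 = $3,600.

$3,600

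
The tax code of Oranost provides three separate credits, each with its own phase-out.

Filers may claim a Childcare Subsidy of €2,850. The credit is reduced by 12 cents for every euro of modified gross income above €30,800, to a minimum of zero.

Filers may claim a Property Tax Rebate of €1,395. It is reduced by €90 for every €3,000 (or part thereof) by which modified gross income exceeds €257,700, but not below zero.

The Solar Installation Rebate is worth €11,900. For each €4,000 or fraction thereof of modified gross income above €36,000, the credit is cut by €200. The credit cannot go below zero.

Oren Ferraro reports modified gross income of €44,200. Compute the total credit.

€13,937

Childcare Subsidy: 12% of the €13,400 excess over €30,800 is €1,608; credit = €2,850 − €1,608 = €1,242.
Property Tax Rebate: €44,200 is at or below the €257,700 threshold, so the full €1,395 applies.
Solar Installation Rebate: income exceeds €36,000 by €8,200, which is 3 full-or-partial €4,000 increments; reduction = 3 × €200 = €600, leaving €11,300.
Total: €1,242 + €1,395 + €11,300 = €13,937.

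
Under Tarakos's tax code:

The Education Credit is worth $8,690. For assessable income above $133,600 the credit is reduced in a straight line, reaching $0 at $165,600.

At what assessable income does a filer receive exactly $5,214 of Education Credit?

$146,400

$5,214 is 5,214/8,690 of the full $8,690, so 3,476/8,690 of the $32,000 range has been used: income = $133,600 + $32,000 × 3,476/8,690 = $146,400.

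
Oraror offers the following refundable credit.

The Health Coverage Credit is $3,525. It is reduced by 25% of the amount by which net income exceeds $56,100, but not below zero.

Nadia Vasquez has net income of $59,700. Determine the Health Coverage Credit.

Health Coverage Credit: 25% of the $3,600 excess over $56,100 is $900; credit = $3,525 − $900 = $2,625.

$2,625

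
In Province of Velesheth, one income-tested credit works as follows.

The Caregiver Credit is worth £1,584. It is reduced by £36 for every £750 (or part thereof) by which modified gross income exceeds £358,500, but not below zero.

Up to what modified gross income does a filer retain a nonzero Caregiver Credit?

After 43 increments the reduction is 43 × £36 = £1,548, leaving £36; one more increment wipes it out. Increment 43 ends at excess 43 × £750 = £32,250, so the highest qualifying income is £358,500 + £32,250 = £390,750.

£390,750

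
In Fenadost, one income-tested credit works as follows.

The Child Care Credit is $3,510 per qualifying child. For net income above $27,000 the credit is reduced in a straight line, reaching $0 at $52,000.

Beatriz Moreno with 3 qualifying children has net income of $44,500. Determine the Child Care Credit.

$3,159

Child Care Credit: base = 3 × $3,510 = $10,530. $44,500 is $17,500 into a $25,000 phase-out range, leaving 7,500/25,000 of the credit: $10,530 × 7,500/25,000 = $3,159.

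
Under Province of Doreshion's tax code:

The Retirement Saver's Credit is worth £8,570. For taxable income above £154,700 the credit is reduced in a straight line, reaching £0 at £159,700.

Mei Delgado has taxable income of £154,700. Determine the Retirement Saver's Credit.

Retirement Saver's Credit: £154,700 is at or below the £154,700 threshold, so the full £8,570 applies.

£8,570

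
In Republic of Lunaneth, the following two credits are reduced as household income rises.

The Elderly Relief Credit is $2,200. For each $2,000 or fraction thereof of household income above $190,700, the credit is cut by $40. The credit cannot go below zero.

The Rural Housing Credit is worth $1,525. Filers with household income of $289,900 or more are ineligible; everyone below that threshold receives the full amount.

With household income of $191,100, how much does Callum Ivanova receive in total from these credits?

Elderly Relief Credit: income exceeds $190,700 by $400, which is 1 full-or-partial $2,000 increment; reduction = 1 × $40 = $40, leaving $2,160.
Rural Housing Credit: $191,100 is below the $289,900 cutoff, so the full $1,525 applies.
Total: $2,160 + $1,525 = $3,685.

$3,685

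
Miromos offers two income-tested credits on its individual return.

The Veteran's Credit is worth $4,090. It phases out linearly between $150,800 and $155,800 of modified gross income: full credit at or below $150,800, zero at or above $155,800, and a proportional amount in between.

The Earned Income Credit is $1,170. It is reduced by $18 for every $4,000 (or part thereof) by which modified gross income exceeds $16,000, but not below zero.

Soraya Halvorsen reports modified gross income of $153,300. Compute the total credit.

$2,585

Veteran's Credit: $153,300 is $2,500 into a $5,000 phase-out range, leaving 2,500/5,000 of the credit: $4,090 × 2,500/5,000 = $2,045.
Earned Income Credit: income exceeds $16,000 by $137,300, which is 35 full-or-partial $4,000 increments; reduction = 35 × $18 = $630, leaving $540.
Total: $2,045 + $540 = $2,585.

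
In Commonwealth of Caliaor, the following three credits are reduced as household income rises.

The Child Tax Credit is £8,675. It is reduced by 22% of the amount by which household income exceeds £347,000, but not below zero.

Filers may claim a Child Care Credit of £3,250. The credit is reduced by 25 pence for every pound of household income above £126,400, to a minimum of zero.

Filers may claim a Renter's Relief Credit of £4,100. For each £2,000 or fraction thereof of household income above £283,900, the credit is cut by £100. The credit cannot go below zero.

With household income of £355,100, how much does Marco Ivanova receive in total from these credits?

£7,393

Child Tax Credit: 22% of the £8,100 excess over £347,000 is £1,782; credit = £8,675 − £1,782 = £6,893.
Child Care Credit: 25% of the £228,700 excess over £126,400 is £57,175 ≥ base, so the credit is £0.
Renter's Relief Credit: income exceeds £283,900 by £71,200, which is 36 full-or-partial £2,000 increments; reduction = 36 × £100 = £3,600, leaving £500.
Total: £6,893 + £0 + £500 = £7,393.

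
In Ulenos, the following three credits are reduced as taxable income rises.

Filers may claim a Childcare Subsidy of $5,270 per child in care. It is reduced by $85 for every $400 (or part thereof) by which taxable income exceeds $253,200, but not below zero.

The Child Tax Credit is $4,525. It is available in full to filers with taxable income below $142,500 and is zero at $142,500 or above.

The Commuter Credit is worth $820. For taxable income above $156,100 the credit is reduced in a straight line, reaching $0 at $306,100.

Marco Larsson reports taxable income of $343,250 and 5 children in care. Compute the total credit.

Childcare Subsidy: base = 5 × $5,270 = $26,350. income exceeds $253,200 by $90,050, which is 226 full-or-partial $400 increments; reduction = 226 × $85 = $19,210, leaving $7,140.
Child Tax Credit: $343,250 meets or exceeds the $142,500 cutoff, so the credit is $0.
Commuter Credit: $343,250 is at or above $306,100, so the credit is $0.
Total: $7,140 + $0 + $0 = $7,140.

$7,140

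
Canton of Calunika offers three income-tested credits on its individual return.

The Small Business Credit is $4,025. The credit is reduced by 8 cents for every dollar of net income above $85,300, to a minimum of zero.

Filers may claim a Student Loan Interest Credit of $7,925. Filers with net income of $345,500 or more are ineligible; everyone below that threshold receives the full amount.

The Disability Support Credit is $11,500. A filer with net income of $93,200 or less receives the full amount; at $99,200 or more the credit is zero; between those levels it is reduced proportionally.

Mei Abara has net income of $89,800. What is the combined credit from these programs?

Small Business Credit: 8% of the $4,500 excess over $85,300 is $360; credit = $4,025 − $360 = $3,665.
Student Loan Interest Credit: $89,800 is below the $345,500 cutoff, so the full $7,925 applies.
Disability Support Credit: $89,800 is at or below the $93,200 threshold, so the full $11,500 applies.
Total: $3,665 + $7,925 + $11,500 = $23,090.

$23,090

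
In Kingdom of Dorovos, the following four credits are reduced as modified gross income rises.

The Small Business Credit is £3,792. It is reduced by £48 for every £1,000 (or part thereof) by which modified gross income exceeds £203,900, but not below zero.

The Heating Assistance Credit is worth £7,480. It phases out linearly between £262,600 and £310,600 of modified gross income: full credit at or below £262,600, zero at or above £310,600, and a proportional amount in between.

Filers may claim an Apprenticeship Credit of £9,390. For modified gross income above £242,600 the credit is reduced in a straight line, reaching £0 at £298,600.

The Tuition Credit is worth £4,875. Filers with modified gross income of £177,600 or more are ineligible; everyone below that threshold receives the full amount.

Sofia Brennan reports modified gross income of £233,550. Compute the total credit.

£19,222

Small Business Credit: income exceeds £203,900 by £29,650, which is 30 full-or-partial £1,000 increments; reduction = 30 × £48 = £1,440, leaving £2,352.
Heating Assistance Credit: £233,550 is at or below the £262,600 threshold, so the full £7,480 applies.
Apprenticeship Credit: £233,550 is at or below the £242,600 threshold, so the full £9,390 applies.
Tuition Credit: £233,550 meets or exceeds the £177,600 cutoff, so the credit is £0.
Total: £2,352 + £7,480 + £9,390 + £0 = £19,222.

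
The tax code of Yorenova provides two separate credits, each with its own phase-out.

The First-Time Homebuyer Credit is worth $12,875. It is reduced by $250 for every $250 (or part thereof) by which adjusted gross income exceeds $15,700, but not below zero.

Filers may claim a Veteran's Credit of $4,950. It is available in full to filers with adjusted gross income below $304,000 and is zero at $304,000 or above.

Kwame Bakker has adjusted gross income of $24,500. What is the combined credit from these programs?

First-Time Homebuyer Credit: income exceeds $15,700 by $8,800, which is 36 full-or-partial $250 increments; reduction = 36 × $250 = $9,000, leaving $3,875.
Veteran's Credit: $24,500 is below the $304,000 cutoff, so the full $4,950 applies.
Total: $3,875 + $4,950 = $8,825.

$8,825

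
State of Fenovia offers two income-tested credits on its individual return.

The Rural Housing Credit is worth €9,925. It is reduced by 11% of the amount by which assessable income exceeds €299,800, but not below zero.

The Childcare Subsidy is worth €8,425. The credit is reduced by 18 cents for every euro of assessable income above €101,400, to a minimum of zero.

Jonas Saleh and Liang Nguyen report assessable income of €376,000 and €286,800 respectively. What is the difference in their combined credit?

€8,382

Jonas (€376,000): Rural Housing Credit: 11% of the €76,200 excess over €299,800 is €8,382; credit = €9,925 − €8,382 = €1,543. Childcare Subsidy: 18% of the €274,600 excess over €101,400 is €49,428 ≥ base, so the credit is €0. total €1,543 + €0 = €1,543
Liang (€286,800): Rural Housing Credit: €286,800 is at or below the €299,800 threshold, so the full €9,925 applies. Childcare Subsidy: 18% of the €185,400 excess over €101,400 is €33,372 ≥ base, so the credit is €0. total €9,925 + €0 = €9,925
Difference: |€1,543 − €9,925| = €8,382.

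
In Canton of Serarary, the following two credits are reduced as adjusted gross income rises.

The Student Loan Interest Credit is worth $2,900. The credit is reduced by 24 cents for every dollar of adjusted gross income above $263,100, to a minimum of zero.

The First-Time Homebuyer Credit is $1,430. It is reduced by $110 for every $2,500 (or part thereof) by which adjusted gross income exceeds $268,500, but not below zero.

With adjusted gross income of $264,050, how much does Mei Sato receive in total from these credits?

Student Loan Interest Credit: 24% of the $950 excess over $263,100 is $228; credit = $2,900 − $228 = $2,672.
First-Time Homebuyer Credit: $264,050 is at or below the $268,500 threshold, so the full $1,430 applies.
Total: $2,672 + $1,430 = $4,102.

$4,102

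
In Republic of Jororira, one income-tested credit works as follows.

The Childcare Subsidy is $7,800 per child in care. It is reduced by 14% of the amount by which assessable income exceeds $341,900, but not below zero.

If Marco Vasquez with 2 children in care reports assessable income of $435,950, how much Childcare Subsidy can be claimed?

Childcare Subsidy: base = 2 × $7,800 = $15,600. 14% of the $94,050 excess over $341,900 is $13,167; credit = $15,600 − $13,167 = $2,433.

$2,433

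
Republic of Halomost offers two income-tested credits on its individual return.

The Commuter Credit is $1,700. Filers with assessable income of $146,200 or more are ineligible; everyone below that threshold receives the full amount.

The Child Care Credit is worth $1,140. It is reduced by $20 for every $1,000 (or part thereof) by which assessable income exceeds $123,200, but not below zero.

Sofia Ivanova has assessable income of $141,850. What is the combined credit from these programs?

$2,460

Commuter Credit: $141,850 is below the $146,200 cutoff, so the full $1,700 applies.
Child Care Credit: income exceeds $123,200 by $18,650, which is 19 full-or-partial $1,000 increments; reduction = 19 × $20 = $380, leaving $760.
Total: $1,700 + $760 = $2,460.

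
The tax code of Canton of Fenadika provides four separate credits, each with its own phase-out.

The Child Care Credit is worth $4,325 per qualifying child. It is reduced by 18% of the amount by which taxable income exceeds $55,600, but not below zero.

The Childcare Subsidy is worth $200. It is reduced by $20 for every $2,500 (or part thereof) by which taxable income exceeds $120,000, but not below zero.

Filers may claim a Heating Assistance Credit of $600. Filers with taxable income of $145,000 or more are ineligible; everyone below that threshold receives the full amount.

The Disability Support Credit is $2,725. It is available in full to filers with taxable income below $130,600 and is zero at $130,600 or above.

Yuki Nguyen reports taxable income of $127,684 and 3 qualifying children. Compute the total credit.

$3,445

Child Care Credit: base = 3 × $4,325 = $12,975. 18% of the $72,084 excess over $55,600 is $12,975.12 ≥ base, so the credit is $0.
Childcare Subsidy: income exceeds $120,000 by $7,684, which is 4 full-or-partial $2,500 increments; reduction = 4 × $20 = $80, leaving $120.
Heating Assistance Credit: $127,684 is below the $145,000 cutoff, so the full $600 applies.
Disability Support Credit: $127,684 is below the $130,600 cutoff, so the full $2,725 applies.
Total: $0 + $120 + $600 + $2,725 = $3,445.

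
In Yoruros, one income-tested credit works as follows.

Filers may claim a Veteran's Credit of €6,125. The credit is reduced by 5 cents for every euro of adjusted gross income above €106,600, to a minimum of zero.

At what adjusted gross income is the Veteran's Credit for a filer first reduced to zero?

The credit falls by 5% of each euro above €106,600, so it reaches zero when the excess is €6,125 / 5% = €122,500: income = €106,600 + €122,500 = €229,100.

€229,100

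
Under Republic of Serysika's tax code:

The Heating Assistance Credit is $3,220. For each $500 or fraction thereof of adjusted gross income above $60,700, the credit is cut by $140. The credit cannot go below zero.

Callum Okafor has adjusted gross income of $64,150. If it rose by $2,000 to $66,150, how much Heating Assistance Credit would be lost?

At $64,150 — income exceeds $60,700 by $3,450, which is 7 full-or-partial $500 increments; reduction = 7 × $140 = $980, leaving $2,240.
At $66,150 — income exceeds $60,700 by $5,450, which is 11 full-or-partial $500 increments; reduction = 11 × $140 = $1,540, leaving $1,680.
Lost: $2,240 − $1,680 = $560.

$560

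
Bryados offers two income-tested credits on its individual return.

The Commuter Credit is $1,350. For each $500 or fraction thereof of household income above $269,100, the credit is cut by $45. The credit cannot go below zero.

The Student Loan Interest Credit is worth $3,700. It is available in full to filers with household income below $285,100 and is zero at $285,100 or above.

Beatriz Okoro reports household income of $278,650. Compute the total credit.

$4,150

Commuter Credit: income exceeds $269,100 by $9,550, which is 20 full-or-partial $500 increments; reduction = 20 × $45 = $900, leaving $450.
Student Loan Interest Credit: $278,650 is below the $285,100 cutoff, so the full $3,700 applies.
Total: $450 + $3,700 = $4,150.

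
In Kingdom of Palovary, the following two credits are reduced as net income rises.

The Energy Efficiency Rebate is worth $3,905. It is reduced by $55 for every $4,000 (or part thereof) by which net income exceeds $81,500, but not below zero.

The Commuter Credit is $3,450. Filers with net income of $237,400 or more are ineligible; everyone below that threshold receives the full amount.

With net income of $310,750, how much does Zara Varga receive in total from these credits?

Energy Efficiency Rebate: income exceeds $81,500 by $229,250, which is 58 full-or-partial $4,000 increments; reduction = 58 × $55 = $3,190, leaving $715.
Commuter Credit: $310,750 meets or exceeds the $237,400 cutoff, so the credit is $0.
Total: $715 + $0 = $715.

$715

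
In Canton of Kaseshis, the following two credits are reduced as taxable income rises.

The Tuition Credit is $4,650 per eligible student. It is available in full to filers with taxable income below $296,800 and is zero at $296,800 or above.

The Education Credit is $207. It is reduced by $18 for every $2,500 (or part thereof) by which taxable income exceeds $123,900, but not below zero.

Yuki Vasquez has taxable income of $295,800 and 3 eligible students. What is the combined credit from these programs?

Tuition Credit: base = 3 × $4,650 = $13,950. $295,800 is below the $296,800 cutoff, so the full $13,950 applies.
Education Credit: income exceeds $123,900 by $171,900 → 69 increments × $18 = $1,242 ≥ base, so the credit is $0.
Total: $13,950 + $0 = $13,950.

$13,950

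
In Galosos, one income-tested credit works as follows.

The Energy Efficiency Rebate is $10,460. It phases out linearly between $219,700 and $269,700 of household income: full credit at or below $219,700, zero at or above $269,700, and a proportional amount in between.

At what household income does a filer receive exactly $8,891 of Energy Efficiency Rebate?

$227,200

$8,891 is 8,891/10,460 of the full $10,460, so 1,569/10,460 of the $50,000 range has been used: income = $219,700 + $50,000 × 1,569/10,460 = $227,200.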